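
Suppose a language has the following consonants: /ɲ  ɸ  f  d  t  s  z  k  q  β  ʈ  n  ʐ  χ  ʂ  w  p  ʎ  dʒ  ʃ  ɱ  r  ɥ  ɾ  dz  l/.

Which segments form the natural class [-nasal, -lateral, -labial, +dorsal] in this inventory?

First, the [-nasal] segments are /ɸ, f, d, t, s, z, k, q, β, ʈ, ʐ, χ, ʂ, w, p, ʎ, dʒ, ʃ, r, ɥ, ɾ, dz, l/.
Then [-lateral] gives /ɸ, f, d, t, s, z, k, q, β, ʈ, ʐ, χ, ʂ, w, p, dʒ, ʃ, r, ɥ, ɾ, dz/.
Of those, [-labial] gives /d, t, s, z, k, q, ʈ, ʐ, χ, ʂ, dʒ, ʃ, r, ɾ, dz/.
Within that set, [+dorsal] leaves /k, q, χ/.

k, q, χ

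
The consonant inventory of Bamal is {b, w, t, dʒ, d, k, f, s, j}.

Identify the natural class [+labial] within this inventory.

The feature [labial] marks segments articulated with one or both lips. In this inventory /b, w, f/ have that property, so they are [+labial]; /t, dʒ, d, k, s, j/ are [−labial].

b, w, f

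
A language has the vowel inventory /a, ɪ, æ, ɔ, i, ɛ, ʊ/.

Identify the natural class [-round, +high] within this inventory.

ɪ, i

The [-round] segments are /a, ɪ, æ, i, ɛ/.
Then [+high] leaves /ɪ, i/.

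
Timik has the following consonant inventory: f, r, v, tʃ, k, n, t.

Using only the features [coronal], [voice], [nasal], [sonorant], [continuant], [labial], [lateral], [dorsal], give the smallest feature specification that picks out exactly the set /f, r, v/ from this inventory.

Every target segment is [+continuant] and no other inventory member is, so one feature is enough.

[+continuant]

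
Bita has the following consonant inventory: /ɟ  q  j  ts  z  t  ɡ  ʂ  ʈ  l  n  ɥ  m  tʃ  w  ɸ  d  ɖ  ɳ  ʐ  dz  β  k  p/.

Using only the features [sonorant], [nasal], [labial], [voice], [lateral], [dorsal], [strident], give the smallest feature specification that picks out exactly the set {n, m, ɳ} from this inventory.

Every target segment is [+nasal] and no other inventory member is, so one feature is enough.

[+nasal]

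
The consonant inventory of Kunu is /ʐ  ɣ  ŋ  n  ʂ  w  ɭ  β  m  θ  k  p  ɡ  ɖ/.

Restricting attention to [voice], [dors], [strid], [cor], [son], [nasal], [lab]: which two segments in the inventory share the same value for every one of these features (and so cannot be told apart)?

On the given features, /ɡ/ and /ɣ/ have an identical profile: [+voice], [+dorsal], [-strident], [-coronal], [-sonorant], [-nasal], [-labial]. No other two segments in the inventory coincide on all 7 features. (They do differ in [continuant], which is not among the given features.)

ɡ, ɣ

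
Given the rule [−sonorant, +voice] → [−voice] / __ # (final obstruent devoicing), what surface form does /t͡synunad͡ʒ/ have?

/d͡ʒ/ satisfies [−sonorant, +voice] and sits in __ #. The [−voice] counterpart of the voiced postalveolar affricate is /t͡ʃ/. Other segments in /t͡synunad͡ʒ/ either fail the structural description or are not in the environment, so the surface form is [t͡synunat͡ʃ].

[t͡synunat͡ʃ]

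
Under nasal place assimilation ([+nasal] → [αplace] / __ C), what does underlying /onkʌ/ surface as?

[oŋkʌ]

In /onkʌ/, the nasal /n/ precedes /k/, which is [+dorsal]. The nasal assimilates in place, becoming the [+dorsal] nasal /ŋ/. The surface form is [oŋkʌ].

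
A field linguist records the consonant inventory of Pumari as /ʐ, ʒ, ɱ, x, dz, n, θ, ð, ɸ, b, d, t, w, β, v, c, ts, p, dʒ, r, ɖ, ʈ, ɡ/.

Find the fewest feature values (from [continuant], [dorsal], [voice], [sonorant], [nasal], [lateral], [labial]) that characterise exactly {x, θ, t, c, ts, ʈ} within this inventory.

Every target segment is [−voice], [−labial]; each remaining inventory member fails at least one of these. Each conjunct is needed — [−labial] alone would also admit /ʐ, ʒ, dz, n, …/; [−voice] alone would also admit /ɸ, p/ — and no other single listed feature has exactly this extension, so two is the minimum.

[−voice, −labial]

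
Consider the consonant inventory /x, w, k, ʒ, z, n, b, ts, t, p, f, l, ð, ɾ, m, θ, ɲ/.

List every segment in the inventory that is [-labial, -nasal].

x, k, ʒ, z, ts, t, l, ð, ɾ, θ

Among the inventory, the [-labial] segments are /x, k, ʒ, z, n, ts, t, l, ð, ɾ, θ, ɲ/.
Then [-nasal] leaves /x, k, ʒ, z, ts, t, l, ð, ɾ, θ/.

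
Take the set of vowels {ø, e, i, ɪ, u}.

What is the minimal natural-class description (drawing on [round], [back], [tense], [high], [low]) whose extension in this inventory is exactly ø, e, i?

The class [-back], [+tense] has exactly /ø, e, i/ as its extension in this inventory. No smaller conjunction from the listed features achieves this: [+tense] alone would also admit /u/; [-back] alone would also admit /ɪ/; and checking the remaining single features turns up none with this extension.

[-back, +tense]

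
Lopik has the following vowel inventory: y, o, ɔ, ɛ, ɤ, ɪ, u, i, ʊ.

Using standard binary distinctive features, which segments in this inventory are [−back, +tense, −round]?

Eliminate segments failing any feature: /y/ is [+round]; /o, ɔ, ɤ, u, ʊ/ are [+back]; /ɛ, ɪ/ are [−tense]. The remaining /i/ satisfy [−back], [+tense], [−round].

i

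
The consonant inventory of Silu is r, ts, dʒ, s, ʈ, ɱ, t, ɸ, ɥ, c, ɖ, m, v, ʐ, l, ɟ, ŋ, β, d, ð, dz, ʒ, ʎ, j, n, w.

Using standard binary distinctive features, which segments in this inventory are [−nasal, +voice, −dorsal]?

Eliminate segments failing any feature: /ts, s, ʈ, t, ɸ, c/ are [−voice]; /ɱ, m, ŋ, n/ are [+nasal]; /ɥ, ɟ, ʎ, j, w/ are [+dorsal]. The remaining /r, dʒ, ɖ, v, ʐ, l, β, d, ð, dz, ʒ/ satisfy [−nasal], [+voice], [−dorsal].

r, dʒ, ɖ, v, ʐ, l, β, d, ð, dz, ʒ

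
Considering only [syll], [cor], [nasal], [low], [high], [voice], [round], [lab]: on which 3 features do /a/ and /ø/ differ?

The two segments share [+syllabic], [−coronal], [−nasal], [−high], [+voice]. The only features from the list on which they differ: /a/ is [−labial] while /ø/ is [+labial]; /a/ is [−round] while /ø/ is [+round]; /a/ is [+low] while /ø/ is [−low].

[labial], [round], [low]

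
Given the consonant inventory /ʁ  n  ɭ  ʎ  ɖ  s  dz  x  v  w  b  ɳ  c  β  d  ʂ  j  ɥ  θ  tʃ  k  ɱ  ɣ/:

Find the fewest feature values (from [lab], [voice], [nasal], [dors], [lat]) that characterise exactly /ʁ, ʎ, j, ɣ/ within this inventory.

Every target segment is [+voice], [−labial], [+dorsal]; each remaining inventory member fails at least one of these. Each conjunct is needed — [−labial, +dorsal] alone would also admit /x, c, k/; [+voice, +dorsal] alone would also admit /w, ɥ/; [+voice, −labial] alone would also admit /n, ɭ, ɖ, dz, …/ — and no other combination of two listed features has exactly this extension, so three is the minimum.

[+voice, −lab, +dors]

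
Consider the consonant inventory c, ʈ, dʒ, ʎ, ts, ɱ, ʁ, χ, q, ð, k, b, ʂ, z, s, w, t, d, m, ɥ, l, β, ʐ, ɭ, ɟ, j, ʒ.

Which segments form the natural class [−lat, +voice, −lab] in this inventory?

dʒ, ʁ, ð, z, d, ʐ, ɟ, j, ʒ

Checking each segment against [−lateral], [+voice], [−labial]: /dʒ/ (voiced postalveolar affricate), /ʁ/ (voiced uvular fricative), /ð/ (voiced dental fricative), /z/ (voiced alveolar fricative), /d/ (voiced alveolar stop), /ʐ/ (voiced retroflex fricative), among others, satisfy every feature; every other segment in the inventory fails at least one.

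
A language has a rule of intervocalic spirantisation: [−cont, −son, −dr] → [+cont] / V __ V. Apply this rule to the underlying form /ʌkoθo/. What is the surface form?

[ʌxoθo]

/k/ satisfies [−cont, −son, −dr] and sits in V __ V. The [+continuant] counterpart of the voiceless velar stop is /x/. Other segments in /ʌkoθo/ either fail the structural description or are not in the environment, so the surface form is [ʌxoθo].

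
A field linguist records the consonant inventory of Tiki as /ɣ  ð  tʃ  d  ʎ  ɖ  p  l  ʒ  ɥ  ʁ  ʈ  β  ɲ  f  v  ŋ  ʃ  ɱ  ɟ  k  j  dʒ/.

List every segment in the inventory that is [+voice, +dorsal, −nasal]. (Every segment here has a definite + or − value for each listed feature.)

The [+voice] segments are /ɣ, ð, d, ʎ, ɖ, l, ʒ, ɥ, ʁ, β, ɲ, v, ŋ, ɱ, ɟ, j, dʒ/.
Intersecting with [+dorsal] gives /ɣ, ʎ, ɥ, ʁ, ɲ, ŋ, ɟ, j/.
Among these, [−nasal] leaves /ɣ, ʎ, ɥ, ʁ, ɟ, j/.

ɣ, ʎ, ɥ, ʁ, ɟ, j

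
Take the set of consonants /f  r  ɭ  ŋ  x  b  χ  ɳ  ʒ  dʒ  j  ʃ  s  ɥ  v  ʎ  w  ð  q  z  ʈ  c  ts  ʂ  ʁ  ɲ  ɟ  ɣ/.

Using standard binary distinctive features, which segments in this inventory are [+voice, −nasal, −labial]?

Eliminate segments failing any feature: /f, x, χ, ʃ, s, q, ʈ, c, ts, ʂ/ are [−voice]; /ŋ, ɳ, ɲ/ are [+nasal]; /b, ɥ, v, w/ are [+labial]. The remaining /r, ɭ, ʒ, dʒ, j, ʎ, ð, z, ʁ, ɟ, ɣ/ satisfy [+voice], [−nasal], [−labial].

r, ɭ, ʒ, dʒ, j, ʎ, ð, z, ʁ, ɟ, ɣ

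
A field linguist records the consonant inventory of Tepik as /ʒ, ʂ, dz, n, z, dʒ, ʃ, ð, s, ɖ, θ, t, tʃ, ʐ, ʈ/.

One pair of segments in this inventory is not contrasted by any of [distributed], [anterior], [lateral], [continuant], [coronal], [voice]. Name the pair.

n, dz

On the given features, /n/ and /dz/ have an identical profile: [−distributed], [+anterior], [−lateral], [−continuant], [+coronal], [+voice]. No other two segments in the inventory coincide on all 6 features. (They do differ in [sonorant], [nasal] and [strident], which are not among the given features.)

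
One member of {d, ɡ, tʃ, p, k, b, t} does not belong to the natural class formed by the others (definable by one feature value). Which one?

tʃ

/ɡ, t, k, d, p, b/ are all [-delayed release], but /tʃ/ (voiceless postalveolar affricate) is [+delayed release]. No other single segment can be removed to leave a set sharing one feature value that the removed segment lacks, so /tʃ/ is the odd one out.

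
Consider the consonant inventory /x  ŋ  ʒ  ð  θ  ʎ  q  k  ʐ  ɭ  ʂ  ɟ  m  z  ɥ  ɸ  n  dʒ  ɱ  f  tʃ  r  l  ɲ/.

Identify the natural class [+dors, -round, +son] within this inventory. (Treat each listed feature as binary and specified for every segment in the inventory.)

Eliminate segments failing any feature: /x, q, k, ɟ/ are [-sonorant]; /ʒ, ð, θ, ʐ, ɭ, ʂ, m, z, ɸ, n, dʒ, ɱ, f, tʃ, r, l/ are [-dorsal]; /ɥ/ is [+round]. The remaining /ŋ, ʎ, ɲ/ satisfy [+dorsal], [-round], [+sonorant].

ŋ, ʎ, ɲ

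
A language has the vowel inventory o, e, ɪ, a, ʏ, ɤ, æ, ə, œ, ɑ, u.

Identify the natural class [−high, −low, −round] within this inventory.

Eliminate segments failing any feature: /o, œ/ are [+round]; /ɪ, ʏ, u/ are [+high]; /a, æ, ɑ/ are [+low]. The remaining /e, ɤ, ə/ satisfy [−high], [−low], [−round].

e, ɤ, ə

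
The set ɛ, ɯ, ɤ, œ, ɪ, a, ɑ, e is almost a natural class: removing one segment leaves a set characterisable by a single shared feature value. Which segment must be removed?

/a, e, ɑ, ɪ, ɯ, ɤ, ɛ/ are all [−round], but /œ/ (mid front rounded lax vowel) is [+round]. No other single segment can be removed to leave a set sharing one feature value that the removed segment lacks, so /œ/ is the odd one out.

œ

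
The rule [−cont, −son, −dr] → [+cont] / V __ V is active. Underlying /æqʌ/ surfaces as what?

Only /q/ occurs between two vowels (/æ/ __ /ʌ/) and matches the structural description. It is a voiceless uvular stop, so [−cont, −son, −dr] holds; changing it to [+continuant] with all other features held fixed yields /χ/ (voiceless uvular fricative). No other segment meets both the structural description and the environment, so the output is [æχʌ].

[æχʌ]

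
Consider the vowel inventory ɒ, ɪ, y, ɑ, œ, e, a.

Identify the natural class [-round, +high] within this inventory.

ɪ

The [-round] segments are /ɪ, ɑ, e, a/.
Then [+high] leaves /ɪ/.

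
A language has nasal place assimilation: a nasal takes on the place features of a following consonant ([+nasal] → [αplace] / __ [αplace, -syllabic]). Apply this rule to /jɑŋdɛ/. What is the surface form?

[jɑndɛ]

/ŋ/ sits before the [+coronal] consonant /d/, so it takes on [+coronal] and surfaces as /n/. The rest of the form is unaffected: [jɑndɛ].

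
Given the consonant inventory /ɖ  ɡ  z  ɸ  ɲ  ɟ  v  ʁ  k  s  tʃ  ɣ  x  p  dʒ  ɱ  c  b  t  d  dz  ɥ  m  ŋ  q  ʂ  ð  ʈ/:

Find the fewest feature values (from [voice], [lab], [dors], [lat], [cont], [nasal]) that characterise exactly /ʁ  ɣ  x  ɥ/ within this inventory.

[+cont, +dors]

The class [+continuant], [+dorsal] has exactly /ʁ, ɣ, x, ɥ/ as its extension in this inventory. No smaller conjunction from the listed features achieves this: [+dorsal] alone would also admit /ɡ, ɲ, ɟ, k, …/; [+continuant] alone would also admit /z, ɸ, v, s, …/; and checking the remaining single features turns up none with this extension.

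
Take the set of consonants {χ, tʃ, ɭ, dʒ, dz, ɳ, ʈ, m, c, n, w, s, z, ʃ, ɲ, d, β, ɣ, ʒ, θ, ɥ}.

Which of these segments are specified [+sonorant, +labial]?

m, w, ɥ

Eliminate segments failing any feature: /χ, tʃ, dʒ, dz, ʈ, c, s, z, ʃ, d, β, ɣ, ʒ, θ/ are [−sonorant]; /ɭ, ɳ, n, ɲ/ are [−labial]. The remaining /m, w, ɥ/ satisfy [+sonorant], [+labial].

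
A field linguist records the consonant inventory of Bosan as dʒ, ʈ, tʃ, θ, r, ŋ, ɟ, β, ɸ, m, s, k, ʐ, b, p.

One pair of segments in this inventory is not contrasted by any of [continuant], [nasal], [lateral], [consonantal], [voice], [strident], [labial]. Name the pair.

On the given features, /ʈ/ and /k/ have an identical profile: [-continuant], [-nasal], [-lateral], [+consonantal], [-voice], [-strident], [-labial]. No other two segments in the inventory coincide on all 7 features. (They do differ in [coronal] and [dorsal], which are not among the given features.)

ʈ, k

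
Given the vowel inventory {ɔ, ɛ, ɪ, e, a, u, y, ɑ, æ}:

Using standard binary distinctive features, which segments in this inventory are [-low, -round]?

First, the [-low] segments are /ɔ, ɛ, ɪ, e, u, y/.
Of those, [-round] leaves /ɛ, ɪ, e/.

ɛ, ɪ, e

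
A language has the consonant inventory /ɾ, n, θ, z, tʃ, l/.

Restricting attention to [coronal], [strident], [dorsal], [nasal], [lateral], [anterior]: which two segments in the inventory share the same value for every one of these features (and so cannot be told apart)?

θ, ɾ

Both /θ/ and /ɾ/ are [+coronal], [−strident], [−dorsal], [−nasal], [−lateral], [+anterior]. Since the list omits [sonorant] and [voice] — which do distinguish the voiceless dental fricative from the alveolar tap — this pair collapses; all other pairs remain distinct.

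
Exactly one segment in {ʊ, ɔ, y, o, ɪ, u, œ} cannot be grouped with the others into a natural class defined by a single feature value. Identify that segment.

/ɔ, œ, u, o, ʊ, y/ are all [+round], but /ɪ/ (high front unrounded lax vowel) is [−round]. No other single segment can be removed to leave a set sharing one feature value that the removed segment lacks, so /ɪ/ is the odd one out.

ɪ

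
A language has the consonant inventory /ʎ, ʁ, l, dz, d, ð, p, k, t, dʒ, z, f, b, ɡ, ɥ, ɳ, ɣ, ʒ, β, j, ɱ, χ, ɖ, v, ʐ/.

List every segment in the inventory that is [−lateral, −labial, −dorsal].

dz, d, ð, t, dʒ, z, ɳ, ʒ, ɖ, ʐ

First, the [−lateral] segments are /ʁ, dz, d, ð, p, k, t, dʒ, z, f, b, ɡ, ɥ, ɳ, ɣ, ʒ, β, j, ɱ, χ, ɖ, v, ʐ/.
Within that set, [−labial] gives /ʁ, dz, d, ð, k, t, dʒ, z, ɡ, ɳ, ɣ, ʒ, j, χ, ɖ, ʐ/.
Then [−dorsal] leaves /dz, d, ð, t, dʒ, z, ɳ, ʒ, ɖ, ʐ/.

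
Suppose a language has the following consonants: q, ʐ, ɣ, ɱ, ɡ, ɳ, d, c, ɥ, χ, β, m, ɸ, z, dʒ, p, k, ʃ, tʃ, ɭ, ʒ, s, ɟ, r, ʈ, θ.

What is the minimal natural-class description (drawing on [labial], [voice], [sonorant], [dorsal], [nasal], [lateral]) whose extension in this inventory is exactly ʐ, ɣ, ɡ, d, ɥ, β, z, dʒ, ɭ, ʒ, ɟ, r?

The class [+voice], [−nasal] has exactly /ʐ, ɣ, ɡ, d, ɥ, β, z, dʒ, ɭ, ʒ, ɟ, r/ as its extension in this inventory. No smaller conjunction from the listed features achieves this: [−nasal] alone would also admit /q, c, χ, ɸ, …/; [+voice] alone would also admit /ɱ, ɳ, m/; and checking the remaining single features turns up none with this extension.

[+voice, −nasal]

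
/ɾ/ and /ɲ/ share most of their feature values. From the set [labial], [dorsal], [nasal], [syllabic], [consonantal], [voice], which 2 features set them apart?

[nasal], [dorsal]

The two segments share [-labial], [-syllabic], [+consonantal], [+voice]. The only features from the list on which they differ: /ɾ/ is [-nasal] while /ɲ/ is [+nasal]; /ɾ/ is [-dorsal] while /ɲ/ is [+dorsal].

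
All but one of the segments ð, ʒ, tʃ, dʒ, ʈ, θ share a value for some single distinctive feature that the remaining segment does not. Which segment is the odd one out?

The remaining segments after removing /ʈ/ share [+distributed]; /ʈ/ (voiceless retroflex stop) is [-distributed]. For every other candidate removal, the leftover set fails to share any single feature value that the removed segment lacks.

ʈ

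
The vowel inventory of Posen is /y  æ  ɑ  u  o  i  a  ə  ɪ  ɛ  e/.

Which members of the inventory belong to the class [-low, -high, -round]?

Checking each segment against [-low], [-high], [-round]: /ə/ (mid central vowel (schwa)), /ɛ/ (mid front unrounded lax vowel), /e/ (mid front unrounded tense vowel) satisfy every feature; every other segment in the inventory fails at least one.

ə, ɛ, e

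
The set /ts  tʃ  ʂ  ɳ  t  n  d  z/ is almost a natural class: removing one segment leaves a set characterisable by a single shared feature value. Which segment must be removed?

The remaining segments after removing /tʃ/ share [−distributed]; /tʃ/ (voiceless postalveolar affricate) is [+distributed]. For every other candidate removal, the leftover set fails to share any single feature value that the removed segment lacks.

tʃ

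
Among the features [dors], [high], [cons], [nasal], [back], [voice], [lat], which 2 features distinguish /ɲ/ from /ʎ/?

The two segments share [+dorsal], [+high], [+consonantal], [-back], [+voice]. The only features from the list on which they differ: /ɲ/ is [+nasal] while /ʎ/ is [-nasal]; /ɲ/ is [-lateral] while /ʎ/ is [+lateral].

[nasal], [lateral]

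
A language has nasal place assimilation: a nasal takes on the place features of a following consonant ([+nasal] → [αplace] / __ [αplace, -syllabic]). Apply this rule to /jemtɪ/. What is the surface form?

[jentɪ]

The only nasal preceding a consonant is /m/ before /t/. /t/ is [+coronal], so /m/ → /n/, giving [jentɪ].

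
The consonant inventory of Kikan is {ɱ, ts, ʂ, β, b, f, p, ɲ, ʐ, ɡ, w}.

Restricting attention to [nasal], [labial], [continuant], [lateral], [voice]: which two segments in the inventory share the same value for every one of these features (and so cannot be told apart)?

Both /w/ and /β/ are [-nasal], [+labial], [+continuant], [-lateral], [+voice]. Since the list omits [sonorant], [round] and [dorsal] — which do distinguish the labial-velar glide from the voiced bilabial fricative — this pair collapses; all other pairs remain distinct.

w, β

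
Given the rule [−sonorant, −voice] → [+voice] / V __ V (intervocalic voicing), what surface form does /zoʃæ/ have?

The only segment in the rule's environment that also matches [−sonorant, −voice] is /ʃ/. Applying [+voice] turns the voiceless postalveolar fricative into /ʒ/ (voiced postalveolar fricative), giving [zoʒæ].

[zoʒæ]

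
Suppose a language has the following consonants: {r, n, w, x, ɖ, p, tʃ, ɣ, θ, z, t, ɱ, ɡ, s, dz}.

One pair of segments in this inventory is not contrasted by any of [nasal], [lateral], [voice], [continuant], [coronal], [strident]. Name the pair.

/ɣ/ (voiced velar fricative) and /w/ (labial-velar glide) are both [-nasal], [-lateral], [+voice], [+continuant], [-coronal], [-strident], so none of the listed features separates them. (They do differ in [sonorant], [labial] and [round], which are not among the given features.) Every other pair in the inventory differs on at least one listed feature.

ɣ, w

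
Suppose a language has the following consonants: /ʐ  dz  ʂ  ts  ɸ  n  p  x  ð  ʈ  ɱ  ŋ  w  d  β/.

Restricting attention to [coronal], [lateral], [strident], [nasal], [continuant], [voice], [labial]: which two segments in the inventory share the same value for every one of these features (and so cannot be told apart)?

w, β

Both /w/ and /β/ are [-coronal], [-lateral], [-strident], [-nasal], [+continuant], [+voice], [+labial]. Since the list omits [sonorant], [round] and [dorsal] — which do distinguish the labial-velar glide from the voiced bilabial fricative — this pair collapses; all other pairs remain distinct.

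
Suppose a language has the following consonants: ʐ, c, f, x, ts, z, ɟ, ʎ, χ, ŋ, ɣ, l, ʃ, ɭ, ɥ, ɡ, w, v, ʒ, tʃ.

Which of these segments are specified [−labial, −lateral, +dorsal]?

Among the inventory, the [−labial] segments are /ʐ, c, x, ts, z, ɟ, ʎ, χ, ŋ, ɣ, l, ʃ, ɭ, ɡ, ʒ, tʃ/.
Of those, [−lateral] gives /ʐ, c, x, ts, z, ɟ, χ, ŋ, ɣ, ʃ, ɡ, ʒ, tʃ/.
Among these, [+dorsal] leaves /c, x, ɟ, χ, ŋ, ɣ, ɡ/.

c, x, ɟ, χ, ŋ, ɣ, ɡ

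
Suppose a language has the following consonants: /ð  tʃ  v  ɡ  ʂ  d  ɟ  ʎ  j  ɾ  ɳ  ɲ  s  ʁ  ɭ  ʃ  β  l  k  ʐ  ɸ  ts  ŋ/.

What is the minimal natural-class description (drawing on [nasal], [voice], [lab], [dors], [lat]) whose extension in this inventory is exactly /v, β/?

The class [+voice], [+labial] has exactly /v, β/ as its extension in this inventory. No smaller conjunction from the listed features achieves this: [+labial] alone would also admit /ɸ/; [+voice] alone would also admit /ð, ɡ, d, ɟ, …/; and checking the remaining single features turns up none with this extension.

[+voice, +lab]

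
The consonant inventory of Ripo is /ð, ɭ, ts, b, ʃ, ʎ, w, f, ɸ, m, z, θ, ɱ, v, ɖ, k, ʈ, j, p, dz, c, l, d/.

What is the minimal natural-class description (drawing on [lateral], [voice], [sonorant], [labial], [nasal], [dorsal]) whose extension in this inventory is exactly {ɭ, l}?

The class [+lateral], [−dorsal] has exactly /ɭ, l/ as its extension in this inventory. No smaller conjunction from the listed features achieves this: [−dorsal] alone would also admit /ð, ts, b, ʃ, …/; [+lateral] alone would also admit /ʎ/; and checking the remaining single features turns up none with this extension.

[+lateral, −dorsal]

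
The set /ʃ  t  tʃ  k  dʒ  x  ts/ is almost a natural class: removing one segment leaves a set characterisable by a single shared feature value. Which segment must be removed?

dʒ

The remaining segments after removing /dʒ/ share [−voice]; /dʒ/ (voiced postalveolar affricate) is [+voice]. For every other candidate removal, the leftover set fails to share any single feature value that the removed segment lacks.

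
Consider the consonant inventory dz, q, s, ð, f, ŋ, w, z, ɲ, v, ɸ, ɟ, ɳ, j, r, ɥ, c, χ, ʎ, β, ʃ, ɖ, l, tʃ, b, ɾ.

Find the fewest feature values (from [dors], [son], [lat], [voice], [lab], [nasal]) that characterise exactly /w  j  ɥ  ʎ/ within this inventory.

The class [+sonorant], [−nasal], [+dorsal] has exactly /w, j, ɥ, ʎ/ as its extension in this inventory. No smaller conjunction from the listed features achieves this: [−nasal, +dorsal] alone would also admit /q, ɟ, c, χ/; [+sonorant, +dorsal] alone would also admit /ŋ, ɲ/; [+sonorant, −nasal] alone would also admit /r, l, ɾ/; and checking the remaining two-feature bundles turns up none with this extension.

[+son, −nasal, +dors]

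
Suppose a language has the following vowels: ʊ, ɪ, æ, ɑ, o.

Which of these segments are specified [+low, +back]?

Checking each segment against [+low], [+back]: /ɑ/ (low back unrounded vowel) satisfies every feature; every other segment in the inventory fails at least one.

ɑ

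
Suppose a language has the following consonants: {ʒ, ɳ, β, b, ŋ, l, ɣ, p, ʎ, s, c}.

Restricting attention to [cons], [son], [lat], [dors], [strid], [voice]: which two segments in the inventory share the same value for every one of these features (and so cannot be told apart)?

b, β

/b/ (voiced bilabial stop) and /β/ (voiced bilabial fricative) are both [+consonantal], [-sonorant], [-lateral], [-dorsal], [-strident], [+voice], so none of the listed features separates them. (They do differ in [continuant], which is not among the given features.) Every other pair in the inventory differs on at least one listed feature.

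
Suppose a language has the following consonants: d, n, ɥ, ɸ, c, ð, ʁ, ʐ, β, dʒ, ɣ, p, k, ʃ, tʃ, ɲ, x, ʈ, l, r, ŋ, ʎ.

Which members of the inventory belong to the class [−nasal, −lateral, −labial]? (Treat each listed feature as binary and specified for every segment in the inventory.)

The [−nasal] segments are /d, ɥ, ɸ, c, ð, ʁ, ʐ, β, dʒ, ɣ, p, k, ʃ, tʃ, x, ʈ, l, r, ʎ/.
Within that set, [−lateral] gives /d, ɥ, ɸ, c, ð, ʁ, ʐ, β, dʒ, ɣ, p, k, ʃ, tʃ, x, ʈ, r/.
Among these, [−labial] leaves /d, c, ð, ʁ, ʐ, dʒ, ɣ, k, ʃ, tʃ, x, ʈ, r/.

d, c, ð, ʁ, ʐ, dʒ, ɣ, k, ʃ, tʃ, x, ʈ, r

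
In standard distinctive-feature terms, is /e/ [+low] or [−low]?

/e/ is the mid front unrounded tense vowel, hence [−low].

[−low]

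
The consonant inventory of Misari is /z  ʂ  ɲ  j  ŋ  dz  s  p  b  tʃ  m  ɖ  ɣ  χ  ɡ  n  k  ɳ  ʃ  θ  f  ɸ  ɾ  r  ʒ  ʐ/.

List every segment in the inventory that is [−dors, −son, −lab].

Eliminate segments failing any feature: /ɲ, j, ŋ, ɣ, χ, ɡ, k/ are [+dorsal]; /p, b, f, ɸ/ are [+labial]; /m, n, ɳ, ɾ, r/ are [+sonorant]. The remaining /z, ʂ, dz, s, tʃ, ɖ, ʃ, θ, ʒ, ʐ/ satisfy [−dorsal], [−sonorant], [−labial].

z, ʂ, dz, s, tʃ, ɖ, ʃ, θ, ʒ, ʐ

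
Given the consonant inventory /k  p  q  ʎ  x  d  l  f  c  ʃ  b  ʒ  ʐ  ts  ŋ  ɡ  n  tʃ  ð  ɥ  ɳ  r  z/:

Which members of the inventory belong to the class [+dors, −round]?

k, q, ʎ, x, c, ŋ, ɡ

Checking each segment against [+dorsal], [−round]: /k/ (voiceless velar stop), /q/ (voiceless uvular stop), /ʎ/ (palatal lateral approximant), /x/ (voiceless velar fricative), /c/ (voiceless palatal stop), /ŋ/ (velar nasal), among others, satisfy every feature; every other segment in the inventory fails at least one.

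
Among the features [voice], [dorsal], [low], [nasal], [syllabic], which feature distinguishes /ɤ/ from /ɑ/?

[low]

/ɤ/ is the mid back unrounded tense vowel and /ɑ/ is the low back unrounded vowel. Both are [+voice], [+dorsal], [−nasal], [+syllabic]. /ɤ/ is [−low] while /ɑ/ is [+low], so the distinguishing feature is [low].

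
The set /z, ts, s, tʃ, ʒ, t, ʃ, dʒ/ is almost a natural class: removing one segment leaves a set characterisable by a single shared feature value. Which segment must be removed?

/ʒ, tʃ, dʒ, z, ts, s, ʃ/ are all [+strident], but /t/ (voiceless alveolar stop) is [−strident]. No other single segment can be removed to leave a set sharing one feature value that the removed segment lacks, so /t/ is the odd one out.

t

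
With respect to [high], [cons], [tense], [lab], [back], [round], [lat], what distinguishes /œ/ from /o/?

/œ/ is the mid front rounded lax vowel and /o/ is the mid back rounded tense vowel. Both are [−high], [−consonantal], [+labial], [+round], [−lateral]. /œ/ is [−back] while /o/ is [+back]; /œ/ is [−tense] while /o/ is [+tense], so the distinguishing features are [back], [tense].

[back], [tense]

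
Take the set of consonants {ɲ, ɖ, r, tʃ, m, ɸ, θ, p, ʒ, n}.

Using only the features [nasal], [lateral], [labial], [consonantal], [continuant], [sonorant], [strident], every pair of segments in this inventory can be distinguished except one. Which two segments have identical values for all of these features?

n, ɲ

On the given features, /n/ and /ɲ/ have an identical profile: [+nasal], [-lateral], [-labial], [+consonantal], [-continuant], [+sonorant], [-strident]. No other two segments in the inventory coincide on all 7 features. (They do differ in [dorsal], which is not among the given features.)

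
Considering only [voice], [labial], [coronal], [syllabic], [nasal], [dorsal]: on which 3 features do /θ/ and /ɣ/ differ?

[voice], [coronal], [dorsal]

The two segments share [-labial], [-syllabic], [-nasal]. The only features from the list on which they differ: /θ/ is [-voice] while /ɣ/ is [+voice]; /θ/ is [+coronal] while /ɣ/ is [-coronal]; /θ/ is [-dorsal] while /ɣ/ is [+dorsal].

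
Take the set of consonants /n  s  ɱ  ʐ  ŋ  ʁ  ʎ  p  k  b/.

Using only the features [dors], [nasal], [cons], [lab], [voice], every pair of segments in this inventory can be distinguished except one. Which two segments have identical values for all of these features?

ʎ, ʁ

/ʎ/ (palatal lateral approximant) and /ʁ/ (voiced uvular fricative) are both [+dorsal], [-nasal], [+consonantal], [-labial], [+voice], so none of the listed features separates them. (They do differ in [lateral], [high] and [back], which are not among the given features.) Every other pair in the inventory differs on at least one listed feature.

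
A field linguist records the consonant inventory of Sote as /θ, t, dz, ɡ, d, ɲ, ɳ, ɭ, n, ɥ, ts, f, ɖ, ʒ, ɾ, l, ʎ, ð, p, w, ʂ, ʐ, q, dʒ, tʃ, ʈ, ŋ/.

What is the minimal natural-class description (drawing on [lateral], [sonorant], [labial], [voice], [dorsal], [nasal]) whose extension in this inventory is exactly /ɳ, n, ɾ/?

[+sonorant, -lateral, -dorsal]

The class [+sonorant], [-lateral], [-dorsal] has exactly /ɳ, n, ɾ/ as its extension in this inventory. No smaller conjunction from the listed features achieves this: [-lateral, -dorsal] alone would also admit /θ, t, dz, d, …/; [+sonorant, -dorsal] alone would also admit /ɭ, l/; [+sonorant, -lateral] alone would also admit /ɲ, ɥ, w, ŋ/; and checking the remaining two-feature bundles turns up none with this extension.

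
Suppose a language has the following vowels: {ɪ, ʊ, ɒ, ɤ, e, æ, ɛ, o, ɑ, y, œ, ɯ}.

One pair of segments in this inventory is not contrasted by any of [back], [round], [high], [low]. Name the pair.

e, ɛ

Both /e/ and /ɛ/ are [−back], [−round], [−high], [−low]. Since the list omits [tense] — which does distinguish the mid front unrounded tense vowel from the mid front unrounded lax vowel — this pair collapses; all other pairs remain distinct.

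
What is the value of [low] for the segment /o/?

As the mid back rounded tense vowel, /o/ is [−low].

[−low]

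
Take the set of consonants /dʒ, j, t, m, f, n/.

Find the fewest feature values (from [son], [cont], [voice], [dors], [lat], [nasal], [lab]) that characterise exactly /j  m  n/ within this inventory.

The target set is precisely the extension of [+sonorant] in this inventory.

[+son]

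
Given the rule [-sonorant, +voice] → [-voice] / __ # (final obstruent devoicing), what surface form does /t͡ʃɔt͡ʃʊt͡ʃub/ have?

/b/ satisfies [-sonorant, +voice] and sits in __ #. The [-voice] counterpart of the voiced bilabial stop is /p/. Other segments in /t͡ʃɔt͡ʃʊt͡ʃub/ either fail the structural description or are not in the environment, so the surface form is [t͡ʃɔt͡ʃʊt͡ʃup].

[t͡ʃɔt͡ʃʊt͡ʃup]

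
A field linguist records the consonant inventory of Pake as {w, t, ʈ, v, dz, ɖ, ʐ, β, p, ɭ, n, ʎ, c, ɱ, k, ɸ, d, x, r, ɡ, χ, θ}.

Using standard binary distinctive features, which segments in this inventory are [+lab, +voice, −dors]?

First, the [+labial] segments are /w, v, β, p, ɱ, ɸ/.
Within that set, [+voice] gives /w, v, β, ɱ/.
Intersecting with [−dorsal] leaves /v, β, ɱ/.

v, β, ɱ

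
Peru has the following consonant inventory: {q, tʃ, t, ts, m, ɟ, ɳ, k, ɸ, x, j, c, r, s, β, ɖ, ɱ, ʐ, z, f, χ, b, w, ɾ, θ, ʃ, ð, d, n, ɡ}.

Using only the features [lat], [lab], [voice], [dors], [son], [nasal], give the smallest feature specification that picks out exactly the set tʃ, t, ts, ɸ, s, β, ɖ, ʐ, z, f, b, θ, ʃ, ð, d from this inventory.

The class [-sonorant], [-dorsal] has exactly /tʃ, t, ts, ɸ, s, β, ɖ, ʐ, z, f, b, θ, ʃ, ð, d/ as its extension in this inventory. No smaller conjunction from the listed features achieves this: [-dorsal] alone would also admit /m, ɳ, r, ɱ, …/; [-sonorant] alone would also admit /q, ɟ, k, x, …/; and checking the remaining single features turns up none with this extension.

[-son, -dors]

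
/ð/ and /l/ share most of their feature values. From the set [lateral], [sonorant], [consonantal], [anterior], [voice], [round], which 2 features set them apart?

[sonorant], [lateral]

/ð/ (voiced dental fricative) and /l/ (alveolar lateral approximant) agree on [+consonantal], [+anterior], [+voice], [−round]. They differ on [sonorant] (/ð/ [−], /l/ [+]), [lateral] (/ð/ [−], /l/ [+]).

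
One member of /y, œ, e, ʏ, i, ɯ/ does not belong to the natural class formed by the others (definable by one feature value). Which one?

ɯ

The remaining segments after removing /ɯ/ share [−back]; /ɯ/ (high back unrounded vowel) is [+back]. For every other candidate removal, the leftover set fails to share any single feature value that the removed segment lacks.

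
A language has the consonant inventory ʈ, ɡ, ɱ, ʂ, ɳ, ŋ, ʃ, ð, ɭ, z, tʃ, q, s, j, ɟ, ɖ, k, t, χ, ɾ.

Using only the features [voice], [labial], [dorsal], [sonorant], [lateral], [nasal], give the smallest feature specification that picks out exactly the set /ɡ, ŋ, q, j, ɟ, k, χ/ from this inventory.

[+dorsal]

/ɡ, ŋ, q, j, ɟ, k, χ/ are exactly the [+dorsal] segments in the inventory, so a single feature suffices.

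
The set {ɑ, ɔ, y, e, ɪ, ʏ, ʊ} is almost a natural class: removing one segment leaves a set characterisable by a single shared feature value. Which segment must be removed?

[low] groups all but one: /ʏ, y, ʊ, ɪ, ɔ, e/ share [-low] while /ɑ/ (low back unrounded vowel) alone is [+low]. Removing any other segment would not leave a single-feature class that excludes it.

ɑ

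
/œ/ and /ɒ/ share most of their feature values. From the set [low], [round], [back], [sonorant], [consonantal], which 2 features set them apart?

/œ/ is the mid front rounded lax vowel and /ɒ/ is the low back rounded vowel. Both are [+round], [+sonorant], [-consonantal]. /œ/ is [-low] while /ɒ/ is [+low]; /œ/ is [-back] while /ɒ/ is [+back], so the distinguishing features are [low], [back].

[low], [back]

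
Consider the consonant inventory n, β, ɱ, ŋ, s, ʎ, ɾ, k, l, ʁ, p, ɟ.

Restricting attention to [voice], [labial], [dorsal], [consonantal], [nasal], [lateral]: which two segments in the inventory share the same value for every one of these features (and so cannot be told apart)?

Both /ʁ/ and /ɟ/ are [+voice], [−labial], [+dorsal], [+consonantal], [−nasal], [−lateral]. Since the list omits [continuant], [high] and [back] — which do distinguish the voiced uvular fricative from the voiced palatal stop — this pair collapses; all other pairs remain distinct.

ʁ, ɟ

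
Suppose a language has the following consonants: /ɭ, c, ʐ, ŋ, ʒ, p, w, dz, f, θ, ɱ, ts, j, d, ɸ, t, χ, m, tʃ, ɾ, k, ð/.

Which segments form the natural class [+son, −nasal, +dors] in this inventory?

The [+sonorant] segments are /ɭ, ŋ, w, ɱ, j, m, ɾ/.
Then [−nasal] gives /ɭ, w, j, ɾ/.
Intersecting with [+dorsal] leaves /w, j/.

w, j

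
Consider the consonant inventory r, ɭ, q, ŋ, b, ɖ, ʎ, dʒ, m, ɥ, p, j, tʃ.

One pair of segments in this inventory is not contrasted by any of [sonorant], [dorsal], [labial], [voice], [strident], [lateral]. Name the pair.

/ŋ/ (velar nasal) and /j/ (palatal glide) are both [+sonorant], [+dorsal], [−labial], [+voice], [−strident], [−lateral], so none of the listed features separates them. (They do differ in [nasal], [continuant] and [back], which are not among the given features.) Every other pair in the inventory differs on at least one listed feature.

ŋ, j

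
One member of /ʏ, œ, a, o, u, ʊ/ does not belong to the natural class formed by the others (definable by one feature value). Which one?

/ʏ, œ, o, ʊ, u/ are all [+round], but /a/ (low unrounded vowel) is [−round]. No other single segment can be removed to leave a set sharing one feature value that the removed segment lacks, so /a/ is the odd one out.

a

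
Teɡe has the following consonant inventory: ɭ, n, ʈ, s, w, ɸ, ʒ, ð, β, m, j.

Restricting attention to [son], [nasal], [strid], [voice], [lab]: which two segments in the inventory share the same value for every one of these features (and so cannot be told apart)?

On the given features, /j/ and /ɭ/ have an identical profile: [+sonorant], [−nasal], [−strident], [+voice], [−labial]. No other two segments in the inventory coincide on all 5 features. (They do differ in [lateral] and [dorsal], which are not among the given features.)

j, ɭ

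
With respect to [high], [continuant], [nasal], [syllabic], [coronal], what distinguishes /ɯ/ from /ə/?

[high]

/ɯ/ is the high back unrounded vowel and /ə/ is the mid central vowel (schwa). Both are [+continuant], [-nasal], [+syllabic], [-coronal]. /ɯ/ is [+high] while /ə/ is [-high], so the distinguishing feature is [high].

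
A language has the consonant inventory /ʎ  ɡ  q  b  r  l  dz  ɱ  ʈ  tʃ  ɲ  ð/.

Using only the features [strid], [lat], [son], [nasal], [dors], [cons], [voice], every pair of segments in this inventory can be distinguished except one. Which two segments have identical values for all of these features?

b, ð

/b/ (voiced bilabial stop) and /ð/ (voiced dental fricative) are both [-strident], [-lateral], [-sonorant], [-nasal], [-dorsal], [+consonantal], [+voice], so none of the listed features separates them. (They do differ in [continuant], [labial] and [coronal], which are not among the given features.) Every other pair in the inventory differs on at least one listed feature.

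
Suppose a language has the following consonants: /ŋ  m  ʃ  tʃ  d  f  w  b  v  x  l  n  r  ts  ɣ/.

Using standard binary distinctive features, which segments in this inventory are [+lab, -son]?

f, b, v

Checking each segment against [+labial], [-sonorant]: /f/ (voiceless labiodental fricative), /b/ (voiced bilabial stop), /v/ (voiced labiodental fricative) satisfy every feature; every other segment in the inventory fails at least one.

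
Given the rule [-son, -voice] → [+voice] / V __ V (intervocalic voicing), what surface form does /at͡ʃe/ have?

[ad͡ʒe]

Only /t͡ʃ/ occurs between two vowels (/a/ __ /e/) and matches the structural description. It is a voiceless postalveolar affricate, so [-son, -voice] holds; changing it to [+voice] with all other features held fixed yields /d͡ʒ/ (voiced postalveolar affricate). No other segment meets both the structural description and the environment, so the output is [ad͡ʒe].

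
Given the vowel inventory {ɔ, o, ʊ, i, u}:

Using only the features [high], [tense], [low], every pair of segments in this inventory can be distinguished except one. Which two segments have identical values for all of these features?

Both /i/ and /u/ are [+high], [+tense], [−low]. Since the list omits [labial], [round] and [back] — which do distinguish the high front unrounded tense vowel from the high back rounded tense vowel — this pair collapses; all other pairs remain distinct.

i, u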